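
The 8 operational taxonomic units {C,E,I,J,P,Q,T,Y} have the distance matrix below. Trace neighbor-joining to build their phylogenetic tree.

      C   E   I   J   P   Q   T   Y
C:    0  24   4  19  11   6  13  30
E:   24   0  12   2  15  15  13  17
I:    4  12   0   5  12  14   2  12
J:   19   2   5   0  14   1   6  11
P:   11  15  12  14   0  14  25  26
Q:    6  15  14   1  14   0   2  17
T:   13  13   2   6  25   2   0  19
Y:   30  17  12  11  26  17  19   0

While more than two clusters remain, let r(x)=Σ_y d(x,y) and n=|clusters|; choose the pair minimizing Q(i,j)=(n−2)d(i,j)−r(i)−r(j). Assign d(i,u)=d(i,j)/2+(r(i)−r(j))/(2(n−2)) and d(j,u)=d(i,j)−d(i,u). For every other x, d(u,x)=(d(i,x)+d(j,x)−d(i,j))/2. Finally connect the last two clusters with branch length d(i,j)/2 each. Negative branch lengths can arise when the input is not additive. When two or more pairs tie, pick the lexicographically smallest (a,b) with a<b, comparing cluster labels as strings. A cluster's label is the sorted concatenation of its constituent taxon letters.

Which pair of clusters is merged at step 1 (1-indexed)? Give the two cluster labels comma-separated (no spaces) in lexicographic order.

1. join C+P (d=11, Q=-158) ⇒ CP; edges |C|=14/3, |P|=19/3
  updated: d(CP,E)=14, d(CP,I)=5/2, d(CP,J)=11, d(CP,Q)=9/2, d(CP,T)=27/2, d(CP,Y)=45/2
2. join CP+I (d=5/2, Q=-103) ⇒ CIP; edges |CP|=33/10, |I|=-4/5
  updated: d(CIP,E)=47/4, d(CIP,J)=27/4, d(CIP,Q)=8, d(CIP,T)=13/2, d(CIP,Y)=16
3. join Q+T (d=2, Q=-163/2) ⇒ QT; edges |Q|=9/16, |T|=23/16
  updated: d(CIP,QT)=25/4, d(E,QT)=13, d(J,QT)=5/2, d(QT,Y)=17
4. join CIP+QT (d=25/4, Q=-243/4) ⇒ CIPQT; edges |CIP|=83/24, |QT|=67/24
  updated: d(CIPQT,E)=37/4, d(CIPQT,J)=3/2, d(CIPQT,Y)=107/8
5. join CIPQT+Y (d=107/8, Q=-155/4) ⇒ CIPQTY; edges |CIPQT|=19/8, |Y|=11
  updated: d(CIPQTY,E)=103/16, d(CIPQTY,J)=-7/16
6. join CIPQTY+E (d=103/16, Q=-8) ⇒ CEIPQTY; edges |CIPQTY|=2, |E|=71/16
  updated: d(CEIPQTY,J)=-39/16
7. join CEIPQTY+J (d=-39/16) ⇒ CEIJPQTY; edges |CEIPQTY|=-39/32, |J|=-39/32
final tree: ((((((C:14/3,P:19/3):33/10,I:-4/5):83/24,(Q:9/16,T:23/16):67/24):19/8,Y:11):2,E:71/16):-39/32,J:-39/32)
total length: 313/8

C,P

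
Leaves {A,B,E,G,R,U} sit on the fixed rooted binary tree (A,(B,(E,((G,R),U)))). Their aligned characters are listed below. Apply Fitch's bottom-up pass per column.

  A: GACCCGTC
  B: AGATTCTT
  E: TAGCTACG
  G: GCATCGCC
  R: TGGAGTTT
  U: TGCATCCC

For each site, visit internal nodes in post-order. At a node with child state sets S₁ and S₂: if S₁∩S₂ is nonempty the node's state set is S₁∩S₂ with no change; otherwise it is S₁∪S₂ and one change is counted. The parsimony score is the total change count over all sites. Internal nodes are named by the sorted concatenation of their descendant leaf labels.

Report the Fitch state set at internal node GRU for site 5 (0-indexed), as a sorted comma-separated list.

C,G,T

GR@0: {G} ∪ {T} = {G,T} (union, +1)
GRU@0: {G,T} ∩ {T} = {T} (intersection, +0)
EGRU@0: {T} ∩ {T} = {T} (intersection, +0)
BEGRU@0: {A} ∪ {T} = {A,T} (union, +1)
ABEGRU@0: {G} ∪ {A,T} = {A,G,T} (union, +1)
GR@1: {C} ∪ {G} = {C,G} (union, +1)
GRU@1: {C,G} ∩ {G} = {G} (intersection, +0)
EGRU@1: {A} ∪ {G} = {A,G} (union, +1)
BEGRU@1: {G} ∩ {A,G} = {G} (intersection, +0)
ABEGRU@1: {A} ∪ {G} = {A,G} (union, +1)
GR@2: {A} ∪ {G} = {A,G} (union, +1)
GRU@2: {A,G} ∪ {C} = {A,C,G} (union, +1)
EGRU@2: {G} ∩ {A,C,G} = {G} (intersection, +0)
BEGRU@2: {A} ∪ {G} = {A,G} (union, +1)
ABEGRU@2: {C} ∪ {A,G} = {A,C,G} (union, +1)
GR@3: {T} ∪ {A} = {A,T} (union, +1)
GRU@3: {A,T} ∩ {A} = {A} (intersection, +0)
EGRU@3: {C} ∪ {A} = {A,C} (union, +1)
BEGRU@3: {T} ∪ {A,C} = {A,C,T} (union, +1)
ABEGRU@3: {C} ∩ {A,C,T} = {C} (intersection, +0)
GR@4: {C} ∪ {G} = {C,G} (union, +1)
GRU@4: {C,G} ∪ {T} = {C,G,T} (union, +1)
EGRU@4: {T} ∩ {C,G,T} = {T} (intersection, +0)
BEGRU@4: {T} ∩ {T} = {T} (intersection, +0)
ABEGRU@4: {C} ∪ {T} = {C,T} (union, +1)
GR@5: {G} ∪ {T} = {G,T} (union, +1)
GRU@5: {G,T} ∪ {C} = {C,G,T} (union, +1)
EGRU@5: {A} ∪ {C,G,T} = {A,C,G,T} (union, +1)
BEGRU@5: {C} ∩ {A,C,G,T} = {C} (intersection, +0)
ABEGRU@5: {G} ∪ {C} = {C,G} (union, +1)
GR@6: {C} ∪ {T} = {C,T} (union, +1)
GRU@6: {C,T} ∩ {C} = {C} (intersection, +0)
EGRU@6: {C} ∩ {C} = {C} (intersection, +0)
BEGRU@6: {T} ∪ {C} = {C,T} (union, +1)
ABEGRU@6: {T} ∩ {C,T} = {T} (intersection, +0)
GR@7: {C} ∪ {T} = {C,T} (union, +1)
GRU@7: {C,T} ∩ {C} = {C} (intersection, +0)
EGRU@7: {G} ∪ {C} = {C,G} (union, +1)
BEGRU@7: {T} ∪ {C,G} = {C,G,T} (union, +1)
ABEGRU@7: {C} ∩ {C,G,T} = {C} (intersection, +0)
per-site changes: [3, 3, 4, 3, 3, 4, 2, 3]; total = 25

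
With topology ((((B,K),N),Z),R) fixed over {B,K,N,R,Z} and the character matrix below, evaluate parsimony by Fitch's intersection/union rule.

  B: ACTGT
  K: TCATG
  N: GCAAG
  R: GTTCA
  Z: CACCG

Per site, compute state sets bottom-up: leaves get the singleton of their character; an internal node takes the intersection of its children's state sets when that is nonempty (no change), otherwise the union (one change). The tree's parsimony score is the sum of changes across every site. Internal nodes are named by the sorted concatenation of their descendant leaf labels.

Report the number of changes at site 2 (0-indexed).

3

site 0, node BK: B={A} ∪ K={T} → {A,T} (+1)
site 0, node BKN: BK={A,T} ∪ N={G} → {A,G,T} (+1)
site 0, node BKNZ: BKN={A,G,T} ∪ Z={C} → {A,C,G,T} (+1)
site 0, node BKNRZ: BKNZ={A,C,G,T} ∩ R={G} → {G} (+0)
site 1, node BK: B={C} ∩ K={C} → {C} (+0)
site 1, node BKN: BK={C} ∩ N={C} → {C} (+0)
site 1, node BKNZ: BKN={C} ∪ Z={A} → {A,C} (+1)
site 1, node BKNRZ: BKNZ={A,C} ∪ R={T} → {A,C,T} (+1)
site 2, node BK: B={T} ∪ K={A} → {A,T} (+1)
site 2, node BKN: BK={A,T} ∩ N={A} → {A} (+0)
site 2, node BKNZ: BKN={A} ∪ Z={C} → {A,C} (+1)
site 2, node BKNRZ: BKNZ={A,C} ∪ R={T} → {A,C,T} (+1)
site 3, node BK: B={G} ∪ K={T} → {G,T} (+1)
site 3, node BKN: BK={G,T} ∪ N={A} → {A,G,T} (+1)
site 3, node BKNZ: BKN={A,G,T} ∪ Z={C} → {A,C,G,T} (+1)
site 3, node BKNRZ: BKNZ={A,C,G,T} ∩ R={C} → {C} (+0)
site 4, node BK: B={T} ∪ K={G} → {G,T} (+1)
site 4, node BKN: BK={G,T} ∩ N={G} → {G} (+0)
site 4, node BKNZ: BKN={G} ∩ Z={G} → {G} (+0)
site 4, node BKNRZ: BKNZ={G} ∪ R={A} → {A,G} (+1)
per-site changes: [3, 2, 3, 3, 2]; total = 13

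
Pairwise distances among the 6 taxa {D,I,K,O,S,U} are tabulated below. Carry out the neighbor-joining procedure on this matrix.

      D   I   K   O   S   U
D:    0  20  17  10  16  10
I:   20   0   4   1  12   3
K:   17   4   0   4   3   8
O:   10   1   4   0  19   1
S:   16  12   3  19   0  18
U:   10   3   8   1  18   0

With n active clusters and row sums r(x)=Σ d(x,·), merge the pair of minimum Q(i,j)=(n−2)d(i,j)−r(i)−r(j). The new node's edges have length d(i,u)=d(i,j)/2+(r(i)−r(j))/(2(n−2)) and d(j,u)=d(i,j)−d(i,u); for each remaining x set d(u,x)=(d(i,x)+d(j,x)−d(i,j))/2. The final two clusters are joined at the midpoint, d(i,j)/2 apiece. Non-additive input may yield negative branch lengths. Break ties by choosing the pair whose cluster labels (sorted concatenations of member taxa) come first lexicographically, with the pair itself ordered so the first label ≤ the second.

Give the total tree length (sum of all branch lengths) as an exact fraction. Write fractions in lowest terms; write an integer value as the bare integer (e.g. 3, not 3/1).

1. join K+S (d=3, Q=-92) ⇒ KS; edges |K|=-5/2, |S|=11/2
  updated: d(D,KS)=15, d(I,KS)=13/2, d(KS,O)=10, d(KS,U)=23/2
2. join I+KS (d=13/2, Q=-54) ⇒ IKS; edges |I|=7/6, |KS|=16/3
  updated: d(D,IKS)=57/4, d(IKS,O)=9/4, d(IKS,U)=4
3. join D+U (d=10, Q=-117/4) ⇒ DU; edges |D|=157/16, |U|=3/16
  updated: d(DU,IKS)=33/8, d(DU,O)=1/2
4. join DU+IKS (d=33/8, Q=-55/8) ⇒ DIKSU; edges |DU|=19/16, |IKS|=47/16
  updated: d(DIKSU,O)=-11/16
5. join DIKSU+O (d=-11/16) ⇒ DIKOSU; edges |DIKSU|=-11/32, |O|=-11/32
final tree: (((D:157/16,U:3/16):19/16,(I:7/6,(K:-5/2,S:11/2):16/3):47/16):-11/32,O:-11/32)
total length: 367/16

367/16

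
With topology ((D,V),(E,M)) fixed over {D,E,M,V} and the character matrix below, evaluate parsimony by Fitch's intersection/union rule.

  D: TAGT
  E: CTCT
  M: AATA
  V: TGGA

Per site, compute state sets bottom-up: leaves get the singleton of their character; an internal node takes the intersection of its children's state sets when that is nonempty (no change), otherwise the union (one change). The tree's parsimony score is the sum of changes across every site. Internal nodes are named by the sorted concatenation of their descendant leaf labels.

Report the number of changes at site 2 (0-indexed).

DV@0: {T} ∩ {T} = {T} (intersection, +0)
EM@0: {C} ∪ {A} = {A,C} (union, +1)
DEMV@0: {T} ∪ {A,C} = {A,C,T} (union, +1)
DV@1: {A} ∪ {G} = {A,G} (union, +1)
EM@1: {T} ∪ {A} = {A,T} (union, +1)
DEMV@1: {A,G} ∩ {A,T} = {A} (intersection, +0)
DV@2: {G} ∩ {G} = {G} (intersection, +0)
EM@2: {C} ∪ {T} = {C,T} (union, +1)
DEMV@2: {G} ∪ {C,T} = {C,G,T} (union, +1)
DV@3: {T} ∪ {A} = {A,T} (union, +1)
EM@3: {T} ∪ {A} = {A,T} (union, +1)
DEMV@3: {A,T} ∩ {A,T} = {A,T} (intersection, +0)
per-site changes: [2, 2, 2, 2]; total = 8

2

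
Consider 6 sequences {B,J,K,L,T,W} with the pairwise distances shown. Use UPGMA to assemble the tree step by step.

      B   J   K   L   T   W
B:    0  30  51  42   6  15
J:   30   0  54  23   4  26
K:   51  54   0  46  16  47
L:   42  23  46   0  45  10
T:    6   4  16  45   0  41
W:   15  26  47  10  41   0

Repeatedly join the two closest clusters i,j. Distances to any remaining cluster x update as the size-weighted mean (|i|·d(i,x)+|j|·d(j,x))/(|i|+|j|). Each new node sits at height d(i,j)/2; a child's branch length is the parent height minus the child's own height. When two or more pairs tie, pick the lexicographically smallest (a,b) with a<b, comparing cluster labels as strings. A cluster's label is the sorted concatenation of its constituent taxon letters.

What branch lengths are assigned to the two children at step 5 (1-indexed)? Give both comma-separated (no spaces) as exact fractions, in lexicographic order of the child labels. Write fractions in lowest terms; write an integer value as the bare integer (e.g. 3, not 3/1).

27/5,107/5

iteration 1: select J,T (d=4); attach at lengths (2, 2); label the merged cluster JT
  updated: d(B,JT)=18, d(JT,K)=35, d(JT,L)=34, d(JT,W)=67/2
iteration 2: select L,W (d=10); attach at lengths (5, 5); label the merged cluster LW
  updated: d(B,LW)=57/2, d(JT,LW)=135/4, d(K,LW)=93/2
iteration 3: select B,JT (d=18); attach at lengths (9, 7); label the merged cluster BJT
  updated: d(BJT,K)=121/3, d(BJT,LW)=32
iteration 4: select BJT,LW (d=32); attach at lengths (7, 11); label the merged cluster BJLTW
  updated: d(BJLTW,K)=214/5
iteration 5: select BJLTW,K (d=214/5); attach at lengths (27/5, 107/5); label the merged cluster BJKLTW
final tree: (((B:9,(J:2,T:2):7):7,(L:5,W:5):11):27/5,K:107/5)
total length: 374/5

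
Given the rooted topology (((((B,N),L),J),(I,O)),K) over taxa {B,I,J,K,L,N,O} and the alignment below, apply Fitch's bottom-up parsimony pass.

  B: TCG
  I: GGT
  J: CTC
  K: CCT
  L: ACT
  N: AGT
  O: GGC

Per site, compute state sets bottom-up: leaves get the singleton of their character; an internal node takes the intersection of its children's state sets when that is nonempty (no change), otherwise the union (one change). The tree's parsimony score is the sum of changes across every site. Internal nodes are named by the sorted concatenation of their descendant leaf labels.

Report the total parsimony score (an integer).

BN@0: {T} ∪ {A} = {A,T} (union, +1)
BLN@0: {A,T} ∩ {A} = {A} (intersection, +0)
BJLN@0: {A} ∪ {C} = {A,C} (union, +1)
IO@0: {G} ∩ {G} = {G} (intersection, +0)
BIJLNO@0: {A,C} ∪ {G} = {A,C,G} (union, +1)
BIJKLNO@0: {A,C,G} ∩ {C} = {C} (intersection, +0)
BN@1: {C} ∪ {G} = {C,G} (union, +1)
BLN@1: {C,G} ∩ {C} = {C} (intersection, +0)
BJLN@1: {C} ∪ {T} = {C,T} (union, +1)
IO@1: {G} ∩ {G} = {G} (intersection, +0)
BIJLNO@1: {C,T} ∪ {G} = {C,G,T} (union, +1)
BIJKLNO@1: {C,G,T} ∩ {C} = {C} (intersection, +0)
BN@2: {G} ∪ {T} = {G,T} (union, +1)
BLN@2: {G,T} ∩ {T} = {T} (intersection, +0)
BJLN@2: {T} ∪ {C} = {C,T} (union, +1)
IO@2: {T} ∪ {C} = {C,T} (union, +1)
BIJLNO@2: {C,T} ∩ {C,T} = {C,T} (intersection, +0)
BIJKLNO@2: {C,T} ∩ {T} = {T} (intersection, +0)
per-site changes: [3, 3, 3]; total = 9

9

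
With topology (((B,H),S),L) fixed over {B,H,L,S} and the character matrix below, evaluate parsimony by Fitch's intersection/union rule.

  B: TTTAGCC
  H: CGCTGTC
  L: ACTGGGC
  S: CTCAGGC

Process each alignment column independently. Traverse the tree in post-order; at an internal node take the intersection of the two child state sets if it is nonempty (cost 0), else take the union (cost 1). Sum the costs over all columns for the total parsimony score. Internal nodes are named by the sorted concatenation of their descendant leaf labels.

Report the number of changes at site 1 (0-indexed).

site 0, node BH: B={T} ∪ H={C} → {C,T} (+1)
site 0, node BHS: BH={C,T} ∩ S={C} → {C} (+0)
site 0, node BHLS: BHS={C} ∪ L={A} → {A,C} (+1)
site 1, node BH: B={T} ∪ H={G} → {G,T} (+1)
site 1, node BHS: BH={G,T} ∩ S={T} → {T} (+0)
site 1, node BHLS: BHS={T} ∪ L={C} → {C,T} (+1)
site 2, node BH: B={T} ∪ H={C} → {C,T} (+1)
site 2, node BHS: BH={C,T} ∩ S={C} → {C} (+0)
site 2, node BHLS: BHS={C} ∪ L={T} → {C,T} (+1)
site 3, node BH: B={A} ∪ H={T} → {A,T} (+1)
site 3, node BHS: BH={A,T} ∩ S={A} → {A} (+0)
site 3, node BHLS: BHS={A} ∪ L={G} → {A,G} (+1)
site 4, node BH: B={G} ∩ H={G} → {G} (+0)
site 4, node BHS: BH={G} ∩ S={G} → {G} (+0)
site 4, node BHLS: BHS={G} ∩ L={G} → {G} (+0)
site 5, node BH: B={C} ∪ H={T} → {C,T} (+1)
site 5, node BHS: BH={C,T} ∪ S={G} → {C,G,T} (+1)
site 5, node BHLS: BHS={C,G,T} ∩ L={G} → {G} (+0)
site 6, node BH: B={C} ∩ H={C} → {C} (+0)
site 6, node BHS: BH={C} ∩ S={C} → {C} (+0)
site 6, node BHLS: BHS={C} ∩ L={C} → {C} (+0)
per-site changes: [2, 2, 2, 2, 0, 2, 0]; total = 10

2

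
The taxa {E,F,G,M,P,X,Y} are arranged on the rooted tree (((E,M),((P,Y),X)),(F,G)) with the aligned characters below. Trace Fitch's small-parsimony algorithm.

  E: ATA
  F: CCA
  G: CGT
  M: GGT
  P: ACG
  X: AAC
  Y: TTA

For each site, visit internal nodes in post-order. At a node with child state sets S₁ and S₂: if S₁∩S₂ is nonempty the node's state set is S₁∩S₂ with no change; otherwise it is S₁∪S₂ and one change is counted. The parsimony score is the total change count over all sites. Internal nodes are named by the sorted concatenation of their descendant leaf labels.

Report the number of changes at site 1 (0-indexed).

site 0, node EM: E={A} ∪ M={G} → {A,G} (+1)
site 0, node PY: P={A} ∪ Y={T} → {A,T} (+1)
site 0, node PXY: PY={A,T} ∩ X={A} → {A} (+0)
site 0, node EMPXY: EM={A,G} ∩ PXY={A} → {A} (+0)
site 0, node FG: F={C} ∩ G={C} → {C} (+0)
site 0, node EFGMPXY: EMPXY={A} ∪ FG={C} → {A,C} (+1)
site 1, node EM: E={T} ∪ M={G} → {G,T} (+1)
site 1, node PY: P={C} ∪ Y={T} → {C,T} (+1)
site 1, node PXY: PY={C,T} ∪ X={A} → {A,C,T} (+1)
site 1, node EMPXY: EM={G,T} ∩ PXY={A,C,T} → {T} (+0)
site 1, node FG: F={C} ∪ G={G} → {C,G} (+1)
site 1, node EFGMPXY: EMPXY={T} ∪ FG={C,G} → {C,G,T} (+1)
site 2, node EM: E={A} ∪ M={T} → {A,T} (+1)
site 2, node PY: P={G} ∪ Y={A} → {A,G} (+1)
site 2, node PXY: PY={A,G} ∪ X={C} → {A,C,G} (+1)
site 2, node EMPXY: EM={A,T} ∩ PXY={A,C,G} → {A} (+0)
site 2, node FG: F={A} ∪ G={T} → {A,T} (+1)
site 2, node EFGMPXY: EMPXY={A} ∩ FG={A,T} → {A} (+0)
per-site changes: [3, 5, 4]; total = 12

5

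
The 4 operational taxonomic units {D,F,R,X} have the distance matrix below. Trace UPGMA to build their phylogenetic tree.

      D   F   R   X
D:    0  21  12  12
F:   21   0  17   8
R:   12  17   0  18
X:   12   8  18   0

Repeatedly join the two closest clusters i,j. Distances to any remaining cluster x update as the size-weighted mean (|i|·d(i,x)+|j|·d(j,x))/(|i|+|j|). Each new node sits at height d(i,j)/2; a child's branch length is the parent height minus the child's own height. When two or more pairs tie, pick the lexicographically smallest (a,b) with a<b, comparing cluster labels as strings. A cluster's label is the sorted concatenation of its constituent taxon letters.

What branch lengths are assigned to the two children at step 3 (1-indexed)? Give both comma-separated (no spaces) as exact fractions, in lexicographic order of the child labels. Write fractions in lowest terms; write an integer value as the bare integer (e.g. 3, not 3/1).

step 1: merge (F,X) at d=8; branch lengths F→4, X→4; new cluster FX
  updated: d(D,FX)=33/2, d(FX,R)=35/2
step 2: merge (D,R) at d=12; branch lengths D→6, R→6; new cluster DR
  updated: d(DR,FX)=17
step 3: merge (DR,FX) at d=17; branch lengths DR→5/2, FX→9/2; new cluster DFRX
final tree: ((D:6,R:6):5/2,(F:4,X:4):9/2)
total length: 27

5/2,9/2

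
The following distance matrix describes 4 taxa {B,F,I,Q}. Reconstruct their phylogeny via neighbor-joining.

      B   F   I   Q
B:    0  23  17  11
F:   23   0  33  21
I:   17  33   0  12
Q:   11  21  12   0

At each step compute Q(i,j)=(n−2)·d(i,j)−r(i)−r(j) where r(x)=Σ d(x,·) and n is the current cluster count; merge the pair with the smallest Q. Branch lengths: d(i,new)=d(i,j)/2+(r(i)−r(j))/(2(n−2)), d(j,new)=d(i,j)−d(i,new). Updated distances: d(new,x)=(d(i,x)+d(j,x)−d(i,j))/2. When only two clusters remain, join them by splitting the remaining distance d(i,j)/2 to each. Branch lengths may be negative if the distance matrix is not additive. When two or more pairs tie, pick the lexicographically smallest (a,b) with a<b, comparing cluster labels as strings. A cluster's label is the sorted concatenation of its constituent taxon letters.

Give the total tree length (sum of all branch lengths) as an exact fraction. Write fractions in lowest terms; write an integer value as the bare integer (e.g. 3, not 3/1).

step 1: merge (B,F) at d=23, Q=-82; branch lengths B→5, F→18; new cluster BF
  updated: d(BF,I)=27/2, d(BF,Q)=9/2
step 2: merge (BF,I) at d=27/2, Q=-30; branch lengths BF→3, I→21/2; new cluster BFI
  updated: d(BFI,Q)=3/2
step 3: merge (BFI,Q) at d=3/2; branch lengths BFI→3/4, Q→3/4; new cluster BFIQ
final tree: (((B:5,F:18):3,I:21/2):3/4,Q:3/4)
total length: 38

38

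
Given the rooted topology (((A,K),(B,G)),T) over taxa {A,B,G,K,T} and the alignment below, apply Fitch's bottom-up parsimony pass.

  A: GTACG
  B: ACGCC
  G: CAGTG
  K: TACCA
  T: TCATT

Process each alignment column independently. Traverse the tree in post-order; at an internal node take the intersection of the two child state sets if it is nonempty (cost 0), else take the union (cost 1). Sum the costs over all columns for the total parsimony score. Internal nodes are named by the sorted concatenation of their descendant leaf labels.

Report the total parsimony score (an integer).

[col 0] AK: children A:{G}, K:{T} ∪→ {G,T}; cost 1
[col 0] BG: children B:{A}, G:{C} ∪→ {A,C}; cost 1
[col 0] ABGK: children AK:{G,T}, BG:{A,C} ∪→ {A,C,G,T}; cost 1
[col 0] ABGKT: children ABGK:{A,C,G,T}, T:{T} ∩→ {T}; cost 0
[col 1] AK: children A:{T}, K:{A} ∪→ {A,T}; cost 1
[col 1] BG: children B:{C}, G:{A} ∪→ {A,C}; cost 1
[col 1] ABGK: children AK:{A,T}, BG:{A,C} ∩→ {A}; cost 0
[col 1] ABGKT: children ABGK:{A}, T:{C} ∪→ {A,C}; cost 1
[col 2] AK: children A:{A}, K:{C} ∪→ {A,C}; cost 1
[col 2] BG: children B:{G}, G:{G} ∩→ {G}; cost 0
[col 2] ABGK: children AK:{A,C}, BG:{G} ∪→ {A,C,G}; cost 1
[col 2] ABGKT: children ABGK:{A,C,G}, T:{A} ∩→ {A}; cost 0
[col 3] AK: children A:{C}, K:{C} ∩→ {C}; cost 0
[col 3] BG: children B:{C}, G:{T} ∪→ {C,T}; cost 1
[col 3] ABGK: children AK:{C}, BG:{C,T} ∩→ {C}; cost 0
[col 3] ABGKT: children ABGK:{C}, T:{T} ∪→ {C,T}; cost 1
[col 4] AK: children A:{G}, K:{A} ∪→ {A,G}; cost 1
[col 4] BG: children B:{C}, G:{G} ∪→ {C,G}; cost 1
[col 4] ABGK: children AK:{A,G}, BG:{C,G} ∩→ {G}; cost 0
[col 4] ABGKT: children ABGK:{G}, T:{T} ∪→ {G,T}; cost 1
per-site changes: [3, 3, 2, 2, 3]; total = 13

13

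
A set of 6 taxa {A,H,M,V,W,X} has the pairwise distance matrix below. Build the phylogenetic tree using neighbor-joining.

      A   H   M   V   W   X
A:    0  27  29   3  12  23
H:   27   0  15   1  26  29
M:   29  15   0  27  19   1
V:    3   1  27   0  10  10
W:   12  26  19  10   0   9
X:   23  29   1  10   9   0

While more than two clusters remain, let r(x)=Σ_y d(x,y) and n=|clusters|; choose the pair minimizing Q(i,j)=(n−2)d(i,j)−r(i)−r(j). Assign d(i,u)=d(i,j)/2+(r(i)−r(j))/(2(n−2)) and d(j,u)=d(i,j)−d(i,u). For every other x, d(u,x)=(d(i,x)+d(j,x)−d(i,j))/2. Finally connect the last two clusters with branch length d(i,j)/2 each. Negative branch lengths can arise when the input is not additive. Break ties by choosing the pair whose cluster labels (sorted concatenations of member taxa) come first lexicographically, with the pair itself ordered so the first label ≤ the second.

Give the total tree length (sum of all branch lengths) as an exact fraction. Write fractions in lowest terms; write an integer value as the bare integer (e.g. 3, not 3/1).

553/16

step 1: merge (M,X) at d=1, Q=-159; branch lengths M→23/8, X→-15/8; new cluster MX
  updated: d(A,MX)=51/2, d(H,MX)=43/2, d(MX,V)=18, d(MX,W)=27/2
step 2: merge (H,V) at d=1, Q=-209/2; branch lengths H→31/4, V→-27/4; new cluster HV
  updated: d(A,HV)=29/2, d(HV,MX)=77/4, d(HV,W)=35/2
step 3: merge (A,HV) at d=29/2, Q=-297/4; branch lengths A→119/16, HV→113/16; new cluster AHV
  updated: d(AHV,MX)=121/8, d(AHV,W)=15/2
step 4: merge (AHV,MX) at d=121/8, Q=-289/8; branch lengths AHV→73/16, MX→169/16; new cluster AHMVX
  updated: d(AHMVX,W)=47/16
step 5: merge (AHMVX,W) at d=47/16; branch lengths AHMVX→47/32, W→47/32; new cluster AHMVWX
final tree: (((A:119/16,(H:31/4,V:-27/4):113/16):73/16,(M:23/8,X:-15/8):169/16):47/32,W:47/32)
total length: 553/16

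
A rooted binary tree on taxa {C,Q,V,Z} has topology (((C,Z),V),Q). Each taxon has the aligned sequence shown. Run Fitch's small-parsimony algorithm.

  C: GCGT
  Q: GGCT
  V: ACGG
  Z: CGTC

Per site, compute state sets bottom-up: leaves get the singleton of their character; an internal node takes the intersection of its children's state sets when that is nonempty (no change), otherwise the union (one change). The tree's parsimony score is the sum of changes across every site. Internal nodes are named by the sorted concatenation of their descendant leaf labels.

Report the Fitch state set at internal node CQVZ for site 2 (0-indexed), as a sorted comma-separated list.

C,G

[col 0] CZ: children C:{G}, Z:{C} ∪→ {C,G}; cost 1
[col 0] CVZ: children CZ:{C,G}, V:{A} ∪→ {A,C,G}; cost 1
[col 0] CQVZ: children CVZ:{A,C,G}, Q:{G} ∩→ {G}; cost 0
[col 1] CZ: children C:{C}, Z:{G} ∪→ {C,G}; cost 1
[col 1] CVZ: children CZ:{C,G}, V:{C} ∩→ {C}; cost 0
[col 1] CQVZ: children CVZ:{C}, Q:{G} ∪→ {C,G}; cost 1
[col 2] CZ: children C:{G}, Z:{T} ∪→ {G,T}; cost 1
[col 2] CVZ: children CZ:{G,T}, V:{G} ∩→ {G}; cost 0
[col 2] CQVZ: children CVZ:{G}, Q:{C} ∪→ {C,G}; cost 1
[col 3] CZ: children C:{T}, Z:{C} ∪→ {C,T}; cost 1
[col 3] CVZ: children CZ:{C,T}, V:{G} ∪→ {C,G,T}; cost 1
[col 3] CQVZ: children CVZ:{C,G,T}, Q:{T} ∩→ {T}; cost 0
per-site changes: [2, 2, 2, 2]; total = 8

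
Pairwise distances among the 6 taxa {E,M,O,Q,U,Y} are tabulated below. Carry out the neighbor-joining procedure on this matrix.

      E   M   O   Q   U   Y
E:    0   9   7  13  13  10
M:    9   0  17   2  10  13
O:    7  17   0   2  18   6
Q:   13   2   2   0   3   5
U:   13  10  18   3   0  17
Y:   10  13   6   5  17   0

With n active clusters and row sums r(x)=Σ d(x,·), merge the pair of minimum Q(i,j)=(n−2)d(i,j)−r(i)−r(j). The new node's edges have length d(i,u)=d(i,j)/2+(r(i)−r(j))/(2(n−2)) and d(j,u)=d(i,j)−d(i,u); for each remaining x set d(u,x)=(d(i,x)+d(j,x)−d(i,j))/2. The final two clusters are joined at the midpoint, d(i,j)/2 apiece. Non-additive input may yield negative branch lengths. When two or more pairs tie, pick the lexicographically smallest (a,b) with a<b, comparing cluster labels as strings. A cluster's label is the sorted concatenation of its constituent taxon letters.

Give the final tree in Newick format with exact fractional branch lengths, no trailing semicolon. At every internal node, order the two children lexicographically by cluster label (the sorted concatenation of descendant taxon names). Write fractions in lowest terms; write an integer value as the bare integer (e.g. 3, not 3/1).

iteration 1: select O,Y (d=6, Q=-77); attach at lengths (23/8, 25/8); label the merged cluster OY
  updated: d(E,OY)=11/2, d(M,OY)=12, d(OY,Q)=1/2, d(OY,U)=29/2
iteration 2: select E,OY (d=11/2, Q=-113/2); attach at lengths (49/12, 17/12); label the merged cluster EOY
  updated: d(EOY,M)=31/4, d(EOY,Q)=4, d(EOY,U)=11
iteration 3: select EOY,M (d=31/4, Q=-27); attach at lengths (37/8, 25/8); label the merged cluster EMOY
  updated: d(EMOY,Q)=-7/8, d(EMOY,U)=53/8
iteration 4: select EMOY,Q (d=-7/8, Q=-35/4); attach at lengths (11/8, -9/4); label the merged cluster EMOQY
  updated: d(EMOQY,U)=21/4
iteration 5: select EMOQY,U (d=21/4); attach at lengths (21/8, 21/8); label the merged cluster EMOQUY
final tree: ((((E:49/12,(O:23/8,Y:25/8):17/12):37/8,M:25/8):11/8,Q:-9/4):21/8,U:21/8)
total length: 189/8

((((E:49/12,(O:23/8,Y:25/8):17/12):37/8,M:25/8):11/8,Q:-9/4):21/8,U:21/8)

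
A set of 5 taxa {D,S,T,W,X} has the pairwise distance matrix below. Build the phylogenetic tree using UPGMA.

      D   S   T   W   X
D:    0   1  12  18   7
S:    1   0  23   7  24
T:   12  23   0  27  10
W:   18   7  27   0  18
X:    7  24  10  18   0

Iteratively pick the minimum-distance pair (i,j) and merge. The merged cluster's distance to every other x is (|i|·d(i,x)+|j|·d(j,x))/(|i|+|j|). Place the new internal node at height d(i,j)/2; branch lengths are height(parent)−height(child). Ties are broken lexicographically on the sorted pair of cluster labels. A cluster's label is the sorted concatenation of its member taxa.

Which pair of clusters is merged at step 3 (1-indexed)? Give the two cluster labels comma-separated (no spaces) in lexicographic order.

DS,W

iteration 1: select D,S (d=1); attach at lengths (1/2, 1/2); label the merged cluster DS
  updated: d(DS,T)=35/2, d(DS,W)=25/2, d(DS,X)=31/2
iteration 2: select T,X (d=10); attach at lengths (5, 5); label the merged cluster TX
  updated: d(DS,TX)=33/2, d(TX,W)=45/2
iteration 3: select DS,W (d=25/2); attach at lengths (23/4, 25/4); label the merged cluster DSW
  updated: d(DSW,TX)=37/2
iteration 4: select DSW,TX (d=37/2); attach at lengths (3, 17/4); label the merged cluster DSTWX
final tree: (((D:1/2,S:1/2):23/4,W:25/4):3,(T:5,X:5):17/4)
total length: 121/4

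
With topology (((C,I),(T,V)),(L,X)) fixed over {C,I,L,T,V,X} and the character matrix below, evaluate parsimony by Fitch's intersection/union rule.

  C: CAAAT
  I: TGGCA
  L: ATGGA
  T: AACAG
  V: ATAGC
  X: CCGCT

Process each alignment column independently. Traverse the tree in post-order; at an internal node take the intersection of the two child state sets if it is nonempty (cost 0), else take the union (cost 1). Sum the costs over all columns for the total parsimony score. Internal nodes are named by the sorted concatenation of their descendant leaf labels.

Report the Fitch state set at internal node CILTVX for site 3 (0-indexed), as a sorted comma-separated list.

CI@0: {C} ∪ {T} = {C,T} (union, +1)
TV@0: {A} ∩ {A} = {A} (intersection, +0)
CITV@0: {C,T} ∪ {A} = {A,C,T} (union, +1)
LX@0: {A} ∪ {C} = {A,C} (union, +1)
CILTVX@0: {A,C,T} ∩ {A,C} = {A,C} (intersection, +0)
CI@1: {A} ∪ {G} = {A,G} (union, +1)
TV@1: {A} ∪ {T} = {A,T} (union, +1)
CITV@1: {A,G} ∩ {A,T} = {A} (intersection, +0)
LX@1: {T} ∪ {C} = {C,T} (union, +1)
CILTVX@1: {A} ∪ {C,T} = {A,C,T} (union, +1)
CI@2: {A} ∪ {G} = {A,G} (union, +1)
TV@2: {C} ∪ {A} = {A,C} (union, +1)
CITV@2: {A,G} ∩ {A,C} = {A} (intersection, +0)
LX@2: {G} ∩ {G} = {G} (intersection, +0)
CILTVX@2: {A} ∪ {G} = {A,G} (union, +1)
CI@3: {A} ∪ {C} = {A,C} (union, +1)
TV@3: {A} ∪ {G} = {A,G} (union, +1)
CITV@3: {A,C} ∩ {A,G} = {A} (intersection, +0)
LX@3: {G} ∪ {C} = {C,G} (union, +1)
CILTVX@3: {A} ∪ {C,G} = {A,C,G} (union, +1)
CI@4: {T} ∪ {A} = {A,T} (union, +1)
TV@4: {G} ∪ {C} = {C,G} (union, +1)
CITV@4: {A,T} ∪ {C,G} = {A,C,G,T} (union, +1)
LX@4: {A} ∪ {T} = {A,T} (union, +1)
CILTVX@4: {A,C,G,T} ∩ {A,T} = {A,T} (intersection, +0)
per-site changes: [3, 4, 3, 4, 4]; total = 18

A,C,G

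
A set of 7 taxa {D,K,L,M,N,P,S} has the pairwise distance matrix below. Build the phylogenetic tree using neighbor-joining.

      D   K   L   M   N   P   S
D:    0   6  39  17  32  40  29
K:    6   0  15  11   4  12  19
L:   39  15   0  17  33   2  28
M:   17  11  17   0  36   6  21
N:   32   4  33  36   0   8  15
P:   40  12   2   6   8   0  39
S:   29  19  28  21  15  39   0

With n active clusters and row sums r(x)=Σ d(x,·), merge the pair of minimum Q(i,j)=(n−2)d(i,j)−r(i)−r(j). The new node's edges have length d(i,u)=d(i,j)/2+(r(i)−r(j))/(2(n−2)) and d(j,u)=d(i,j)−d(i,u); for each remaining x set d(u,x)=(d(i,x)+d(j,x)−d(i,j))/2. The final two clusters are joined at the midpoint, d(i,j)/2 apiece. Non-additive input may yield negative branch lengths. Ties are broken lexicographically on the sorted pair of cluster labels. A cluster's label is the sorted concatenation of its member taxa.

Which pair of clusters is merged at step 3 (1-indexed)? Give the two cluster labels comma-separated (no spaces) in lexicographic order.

iteration 1: select L,P (d=2, Q=-231); attach at lengths (37/10, -17/10); label the merged cluster LP
  updated: d(D,LP)=77/2, d(K,LP)=25/2, d(LP,M)=21/2, d(LP,N)=39/2, d(LP,S)=65/2
iteration 2: select LP,M (d=21/2, Q=-167); attach at lengths (15/2, 3); label the merged cluster LMP
  updated: d(D,LMP)=45/2, d(K,LMP)=13/2, d(LMP,N)=45/2, d(LMP,S)=43/2
iteration 3: select N,S (d=15, Q=-113); attach at lengths (17/3, 28/3); label the merged cluster NS
  updated: d(D,NS)=23, d(K,NS)=4, d(LMP,NS)=29/2
iteration 4: select D,K (d=6, Q=-56); attach at lengths (47/4, -23/4); label the merged cluster DK
  updated: d(DK,LMP)=23/2, d(DK,NS)=21/2
iteration 5: select DK,LMP (d=23/2, Q=-73/2); attach at lengths (15/4, 31/4); label the merged cluster DKLMP
  updated: d(DKLMP,NS)=27/4
iteration 6: select DKLMP,NS (d=27/4); attach at lengths (27/8, 27/8); label the merged cluster DKLMNPS
final tree: (((D:47/4,K:-23/4):15/4,((L:37/10,P:-17/10):15/2,M:3):31/4):27/8,(N:17/3,S:28/3):27/8)
total length: 207/4

N,S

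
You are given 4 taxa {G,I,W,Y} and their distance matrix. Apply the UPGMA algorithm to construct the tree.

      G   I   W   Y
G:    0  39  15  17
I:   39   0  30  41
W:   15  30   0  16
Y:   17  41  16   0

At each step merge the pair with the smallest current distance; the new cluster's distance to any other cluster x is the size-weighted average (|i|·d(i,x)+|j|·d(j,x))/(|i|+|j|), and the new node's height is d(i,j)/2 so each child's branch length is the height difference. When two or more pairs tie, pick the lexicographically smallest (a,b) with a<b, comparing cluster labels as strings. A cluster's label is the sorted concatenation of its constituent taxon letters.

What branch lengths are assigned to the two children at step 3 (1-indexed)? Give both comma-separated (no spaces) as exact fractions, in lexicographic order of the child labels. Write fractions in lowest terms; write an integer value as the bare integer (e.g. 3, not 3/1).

step 1: merge (G,W) at d=15; branch lengths G→15/2, W→15/2; new cluster GW
  updated: d(GW,I)=69/2, d(GW,Y)=33/2
step 2: merge (GW,Y) at d=33/2; branch lengths GW→3/4, Y→33/4; new cluster GWY
  updated: d(GWY,I)=110/3
step 3: merge (GWY,I) at d=110/3; branch lengths GWY→121/12, I→55/3; new cluster GIWY
final tree: (((G:15/2,W:15/2):3/4,Y:33/4):121/12,I:55/3)
total length: 629/12

121/12,55/3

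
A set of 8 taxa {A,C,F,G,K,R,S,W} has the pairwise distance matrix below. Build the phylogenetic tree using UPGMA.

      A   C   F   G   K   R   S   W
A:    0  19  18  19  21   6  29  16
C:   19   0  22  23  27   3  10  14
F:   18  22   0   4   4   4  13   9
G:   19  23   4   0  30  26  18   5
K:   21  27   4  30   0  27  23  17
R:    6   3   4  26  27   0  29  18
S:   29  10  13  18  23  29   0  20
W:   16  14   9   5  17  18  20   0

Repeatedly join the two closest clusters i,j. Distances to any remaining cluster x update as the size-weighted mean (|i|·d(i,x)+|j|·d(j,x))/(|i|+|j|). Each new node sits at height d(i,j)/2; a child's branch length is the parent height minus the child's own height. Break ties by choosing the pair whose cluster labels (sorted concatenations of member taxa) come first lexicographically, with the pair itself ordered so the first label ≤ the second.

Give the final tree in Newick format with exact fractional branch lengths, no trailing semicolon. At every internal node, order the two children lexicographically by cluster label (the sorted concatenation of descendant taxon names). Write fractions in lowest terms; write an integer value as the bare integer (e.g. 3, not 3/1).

((A:25/4,(C:3/2,R:3/2):19/4):77/20,((((F:2,G:2):3/2,W:7/2):5,K:17/2):3/4,S:37/4):17/20)

step 1: merge (C,R) at d=3; branch lengths C→3/2, R→3/2; new cluster CR
  updated: d(A,CR)=25/2, d(CR,F)=13, d(CR,G)=49/2, d(CR,K)=27, d(CR,S)=39/2, d(CR,W)=16
step 2: merge (F,G) at d=4; branch lengths F→2, G→2; new cluster FG
  updated: d(A,FG)=37/2, d(CR,FG)=75/4, d(FG,K)=17, d(FG,S)=31/2, d(FG,W)=7
step 3: merge (FG,W) at d=7; branch lengths FG→3/2, W→7/2; new cluster FGW
  updated: d(A,FGW)=53/3, d(CR,FGW)=107/6, d(FGW,K)=17, d(FGW,S)=17
step 4: merge (A,CR) at d=25/2; branch lengths A→25/4, CR→19/4; new cluster ACR
  updated: d(ACR,FGW)=160/9, d(ACR,K)=25, d(ACR,S)=68/3
step 5: merge (FGW,K) at d=17; branch lengths FGW→5, K→17/2; new cluster FGKW
  updated: d(ACR,FGKW)=235/12, d(FGKW,S)=37/2
step 6: merge (FGKW,S) at d=37/2; branch lengths FGKW→3/4, S→37/4; new cluster FGKSW
  updated: d(ACR,FGKSW)=101/5
step 7: merge (ACR,FGKSW) at d=101/5; branch lengths ACR→77/20, FGKSW→17/20; new cluster ACFGKRSW
final tree: ((A:25/4,(C:3/2,R:3/2):19/4):77/20,((((F:2,G:2):3/2,W:7/2):5,K:17/2):3/4,S:37/4):17/20)
total length: 256/5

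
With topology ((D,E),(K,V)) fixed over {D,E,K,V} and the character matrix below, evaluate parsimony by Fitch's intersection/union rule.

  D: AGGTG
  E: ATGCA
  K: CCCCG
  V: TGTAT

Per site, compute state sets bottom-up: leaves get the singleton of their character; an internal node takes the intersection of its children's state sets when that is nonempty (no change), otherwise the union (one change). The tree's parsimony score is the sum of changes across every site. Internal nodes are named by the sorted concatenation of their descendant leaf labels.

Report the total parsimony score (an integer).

site 0, node DE: D={A} ∩ E={A} → {A} (+0)
site 0, node KV: K={C} ∪ V={T} → {C,T} (+1)
site 0, node DEKV: DE={A} ∪ KV={C,T} → {A,C,T} (+1)
site 1, node DE: D={G} ∪ E={T} → {G,T} (+1)
site 1, node KV: K={C} ∪ V={G} → {C,G} (+1)
site 1, node DEKV: DE={G,T} ∩ KV={C,G} → {G} (+0)
site 2, node DE: D={G} ∩ E={G} → {G} (+0)
site 2, node KV: K={C} ∪ V={T} → {C,T} (+1)
site 2, node DEKV: DE={G} ∪ KV={C,T} → {C,G,T} (+1)
site 3, node DE: D={T} ∪ E={C} → {C,T} (+1)
site 3, node KV: K={C} ∪ V={A} → {A,C} (+1)
site 3, node DEKV: DE={C,T} ∩ KV={A,C} → {C} (+0)
site 4, node DE: D={G} ∪ E={A} → {A,G} (+1)
site 4, node KV: K={G} ∪ V={T} → {G,T} (+1)
site 4, node DEKV: DE={A,G} ∩ KV={G,T} → {G} (+0)
per-site changes: [2, 2, 2, 2, 2]; total = 10

10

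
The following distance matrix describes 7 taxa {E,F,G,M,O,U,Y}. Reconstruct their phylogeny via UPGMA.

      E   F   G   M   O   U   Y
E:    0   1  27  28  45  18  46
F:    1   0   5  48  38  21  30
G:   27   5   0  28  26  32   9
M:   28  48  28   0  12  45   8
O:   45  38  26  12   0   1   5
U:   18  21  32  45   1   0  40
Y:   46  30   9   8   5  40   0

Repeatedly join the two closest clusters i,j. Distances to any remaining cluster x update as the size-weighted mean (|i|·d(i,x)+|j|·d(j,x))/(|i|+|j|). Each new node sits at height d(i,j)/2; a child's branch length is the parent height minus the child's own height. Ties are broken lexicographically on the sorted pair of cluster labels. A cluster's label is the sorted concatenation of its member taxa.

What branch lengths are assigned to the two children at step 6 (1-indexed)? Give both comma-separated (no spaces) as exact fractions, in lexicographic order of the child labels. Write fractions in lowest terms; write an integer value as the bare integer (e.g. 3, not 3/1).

1. join E+F (d=1) ⇒ EF; edges |E|=1/2, |F|=1/2
  updated: d(EF,G)=16, d(EF,M)=38, d(EF,O)=83/2, d(EF,U)=39/2, d(EF,Y)=38
2. join O+U (d=1) ⇒ OU; edges |O|=1/2, |U|=1/2
  updated: d(EF,OU)=61/2, d(G,OU)=29, d(M,OU)=57/2, d(OU,Y)=45/2
3. join M+Y (d=8) ⇒ MY; edges |M|=4, |Y|=4
  updated: d(EF,MY)=38, d(G,MY)=37/2, d(MY,OU)=51/2
4. join EF+G (d=16) ⇒ EFG; edges |EF|=15/2, |G|=8
  updated: d(EFG,MY)=63/2, d(EFG,OU)=30
5. join MY+OU (d=51/2) ⇒ MOUY; edges |MY|=35/4, |OU|=49/4
  updated: d(EFG,MOUY)=123/4
6. join EFG+MOUY (d=123/4) ⇒ EFGMOUY; edges |EFG|=59/8, |MOUY|=21/8
final tree: (((E:1/2,F:1/2):15/2,G:8):59/8,((M:4,Y:4):35/4,(O:1/2,U:1/2):49/4):21/8)
total length: 113/2

59/8,21/8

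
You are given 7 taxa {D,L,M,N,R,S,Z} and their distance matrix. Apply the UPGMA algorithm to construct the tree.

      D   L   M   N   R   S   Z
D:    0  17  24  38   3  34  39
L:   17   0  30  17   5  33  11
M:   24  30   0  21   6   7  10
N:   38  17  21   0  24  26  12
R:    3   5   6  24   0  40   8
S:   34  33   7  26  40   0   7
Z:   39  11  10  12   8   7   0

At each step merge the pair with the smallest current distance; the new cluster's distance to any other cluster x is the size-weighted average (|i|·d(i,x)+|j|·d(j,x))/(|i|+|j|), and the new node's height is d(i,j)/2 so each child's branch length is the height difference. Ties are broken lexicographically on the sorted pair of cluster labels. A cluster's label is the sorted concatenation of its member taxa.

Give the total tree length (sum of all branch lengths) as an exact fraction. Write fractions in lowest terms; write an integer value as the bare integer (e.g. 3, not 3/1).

1. join D+R (d=3) ⇒ DR; edges |D|=3/2, |R|=3/2
  updated: d(DR,L)=11, d(DR,M)=15, d(DR,N)=31, d(DR,S)=37, d(DR,Z)=47/2
2. join M+S (d=7) ⇒ MS; edges |M|=7/2, |S|=7/2
  updated: d(DR,MS)=26, d(L,MS)=63/2, d(MS,N)=47/2, d(MS,Z)=17/2
3. join MS+Z (d=17/2) ⇒ MSZ; edges |MS|=3/4, |Z|=17/4
  updated: d(DR,MSZ)=151/6, d(L,MSZ)=74/3, d(MSZ,N)=59/3
4. join DR+L (d=11) ⇒ DLR; edges |DR|=4, |L|=11/2
  updated: d(DLR,MSZ)=25, d(DLR,N)=79/3
5. join MSZ+N (d=59/3) ⇒ MNSZ; edges |MSZ|=67/12, |N|=59/6
  updated: d(DLR,MNSZ)=76/3
6. join DLR+MNSZ (d=76/3) ⇒ DLMNRSZ; edges |DLR|=43/6, |MNSZ|=17/6
final tree: (((D:3/2,R:3/2):4,L:11/2):43/6,(((M:7/2,S:7/2):3/4,Z:17/4):67/12,N:59/6):17/6)
total length: 599/12

599/12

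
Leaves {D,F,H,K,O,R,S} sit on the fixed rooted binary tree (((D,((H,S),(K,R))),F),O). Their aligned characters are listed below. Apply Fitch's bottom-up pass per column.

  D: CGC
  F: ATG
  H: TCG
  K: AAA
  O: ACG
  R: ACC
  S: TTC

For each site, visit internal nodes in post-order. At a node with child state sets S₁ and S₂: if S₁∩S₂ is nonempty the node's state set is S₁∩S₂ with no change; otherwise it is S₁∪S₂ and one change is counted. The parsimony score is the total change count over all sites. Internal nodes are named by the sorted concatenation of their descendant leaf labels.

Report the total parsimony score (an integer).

site 0, node HS: H={T} ∩ S={T} → {T} (+0)
site 0, node KR: K={A} ∩ R={A} → {A} (+0)
site 0, node HKRS: HS={T} ∪ KR={A} → {A,T} (+1)
site 0, node DHKRS: D={C} ∪ HKRS={A,T} → {A,C,T} (+1)
site 0, node DFHKRS: DHKRS={A,C,T} ∩ F={A} → {A} (+0)
site 0, node DFHKORS: DFHKRS={A} ∩ O={A} → {A} (+0)
site 1, node HS: H={C} ∪ S={T} → {C,T} (+1)
site 1, node KR: K={A} ∪ R={C} → {A,C} (+1)
site 1, node HKRS: HS={C,T} ∩ KR={A,C} → {C} (+0)
site 1, node DHKRS: D={G} ∪ HKRS={C} → {C,G} (+1)
site 1, node DFHKRS: DHKRS={C,G} ∪ F={T} → {C,G,T} (+1)
site 1, node DFHKORS: DFHKRS={C,G,T} ∩ O={C} → {C} (+0)
site 2, node HS: H={G} ∪ S={C} → {C,G} (+1)
site 2, node KR: K={A} ∪ R={C} → {A,C} (+1)
site 2, node HKRS: HS={C,G} ∩ KR={A,C} → {C} (+0)
site 2, node DHKRS: D={C} ∩ HKRS={C} → {C} (+0)
site 2, node DFHKRS: DHKRS={C} ∪ F={G} → {C,G} (+1)
site 2, node DFHKORS: DFHKRS={C,G} ∩ O={G} → {G} (+0)
per-site changes: [2, 4, 3]; total = 9

9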